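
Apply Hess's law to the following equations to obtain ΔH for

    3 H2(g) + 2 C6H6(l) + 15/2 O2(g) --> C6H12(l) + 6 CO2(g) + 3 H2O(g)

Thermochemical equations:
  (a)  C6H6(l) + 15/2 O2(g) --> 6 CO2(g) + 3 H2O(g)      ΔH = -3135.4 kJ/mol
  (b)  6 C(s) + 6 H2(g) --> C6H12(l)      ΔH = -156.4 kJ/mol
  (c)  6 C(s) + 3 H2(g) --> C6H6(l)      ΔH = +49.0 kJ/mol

(a) as written (CO2(g) already on the product side): -3135.4 kJ/mol
(b) as written (C6H12(l) already on the product side): -156.4 kJ/mol
(c) reversed: -49.0 kJ/mol
ΔH = (1)·(-3135.4) + (1)·(-156.4) + (-1)·(+49.0) = -3340.8 kJ/mol

ΔH = -3340.8 kJ/mol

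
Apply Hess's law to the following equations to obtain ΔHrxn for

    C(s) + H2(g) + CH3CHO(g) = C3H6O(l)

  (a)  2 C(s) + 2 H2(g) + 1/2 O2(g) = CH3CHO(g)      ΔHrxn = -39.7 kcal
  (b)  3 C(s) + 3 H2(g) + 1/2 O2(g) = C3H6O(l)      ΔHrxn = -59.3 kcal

ΔHrxn = -19.6 kcal

(a) reversed (reverse to put CH3CHO(g) on the reactant side): +39.7 kcal
(b) as written (C3H6O(l) already on the product side): -59.3 kcal
ΔHrxn = (+39.7) + (-59.3) = -19.6 kcal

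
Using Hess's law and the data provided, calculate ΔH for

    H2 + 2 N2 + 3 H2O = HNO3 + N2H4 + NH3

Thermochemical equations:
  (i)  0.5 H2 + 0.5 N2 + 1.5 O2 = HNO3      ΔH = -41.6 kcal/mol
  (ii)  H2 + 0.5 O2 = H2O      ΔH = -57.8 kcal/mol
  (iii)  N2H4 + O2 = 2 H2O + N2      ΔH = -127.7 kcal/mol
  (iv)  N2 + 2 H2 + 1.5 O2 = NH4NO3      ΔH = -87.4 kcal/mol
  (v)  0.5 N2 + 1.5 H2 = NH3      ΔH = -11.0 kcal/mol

ΔH = 132.9 kcal/mol

(i) as written: -41.6 kcal/mol
(ii) reversed: +57.8 kcal/mol
(iii) reversed: +127.7 kcal/mol
(iv): not needed.
(v) as written: -11.0 kcal/mol
By Hess's law, ΔH = (-41.6) + (+57.8) + (+127.7) + (-11.0) = 132.9 kcal/mol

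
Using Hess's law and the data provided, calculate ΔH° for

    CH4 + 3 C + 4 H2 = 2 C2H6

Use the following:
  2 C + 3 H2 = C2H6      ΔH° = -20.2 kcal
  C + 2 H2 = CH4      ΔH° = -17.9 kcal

ΔH° = -22.5 kcal

equation 1 × 2: (2)·(-20.2) = -40.4 kcal
equation 2 reversed: +17.9 kcal
Since enthalpy is a state function, ΔH° = (2)·(-20.2) + (-1)·(-17.9) = -22.5 kcal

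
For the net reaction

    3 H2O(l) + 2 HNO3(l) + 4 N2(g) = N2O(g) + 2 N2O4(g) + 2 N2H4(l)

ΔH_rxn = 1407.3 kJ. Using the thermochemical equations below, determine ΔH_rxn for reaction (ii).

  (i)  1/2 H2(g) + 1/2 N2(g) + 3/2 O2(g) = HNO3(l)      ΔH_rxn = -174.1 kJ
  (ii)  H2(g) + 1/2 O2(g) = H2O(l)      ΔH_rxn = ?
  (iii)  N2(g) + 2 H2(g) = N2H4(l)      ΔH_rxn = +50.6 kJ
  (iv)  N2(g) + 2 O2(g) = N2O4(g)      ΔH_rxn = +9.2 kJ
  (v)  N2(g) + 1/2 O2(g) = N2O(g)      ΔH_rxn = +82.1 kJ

(i) reversed and × 2 (reverse to put HNO3(l) on the reactant side; scale by 2 for the 2 HNO3(l)): (-2)·(-174.1) = +348.2 kJ
(ii) reversed and × 3 (H2O(l) must end up as a reactant; ×3 to match 3 H2O(l) in the target): contributes −3·x
(iii) × 2 (scale by 2 for the 2 N2H4(l)): (2)·(+50.6) = +101.2 kJ
(iv) × 2 (×2 to match 2 N2O4(g) in the target): (2)·(+9.2) = +18.4 kJ
(v) as written (N2O(g) already on the product side): +82.1 kJ
+1407.3 = (+348.2) + (+101.2) + (+18.4) + (+82.1) − 3·x
x = (+1407.3 − (+549.9)) / (-3) = -285.8 kJ

ΔH_rxn = -285.8 kJ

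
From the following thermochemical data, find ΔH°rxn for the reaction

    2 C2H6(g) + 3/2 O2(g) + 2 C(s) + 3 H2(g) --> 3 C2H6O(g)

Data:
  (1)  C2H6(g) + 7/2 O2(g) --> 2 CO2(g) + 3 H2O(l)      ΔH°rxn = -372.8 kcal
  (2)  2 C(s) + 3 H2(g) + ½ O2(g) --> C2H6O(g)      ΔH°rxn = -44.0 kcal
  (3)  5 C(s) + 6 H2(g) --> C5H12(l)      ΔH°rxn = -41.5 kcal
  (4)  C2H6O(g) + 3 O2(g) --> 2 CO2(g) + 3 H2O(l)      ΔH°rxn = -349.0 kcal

(1) × 2: (2)·(-372.8) = -745.6 kcal
(2) as written: -44.0 kcal
(3): not needed.
(4) reversed and × 2: (-2)·(-349.0) = +698.0 kcal
Summing the manipulated equations, ΔH°rxn = (2)·(-372.8) + (1)·(-44.0) + (-2)·(-349.0) = -91.6 kcal

ΔH°rxn = -91.6 kcal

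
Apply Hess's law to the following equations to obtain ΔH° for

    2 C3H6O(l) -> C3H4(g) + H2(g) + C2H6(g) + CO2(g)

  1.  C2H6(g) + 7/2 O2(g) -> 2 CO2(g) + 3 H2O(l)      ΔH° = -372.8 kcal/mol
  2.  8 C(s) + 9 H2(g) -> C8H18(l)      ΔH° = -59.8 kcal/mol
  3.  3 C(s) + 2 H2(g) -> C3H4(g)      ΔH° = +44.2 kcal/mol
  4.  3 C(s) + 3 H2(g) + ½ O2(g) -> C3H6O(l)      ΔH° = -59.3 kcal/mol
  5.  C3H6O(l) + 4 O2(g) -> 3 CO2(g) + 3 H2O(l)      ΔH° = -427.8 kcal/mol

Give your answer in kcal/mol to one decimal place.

ΔH° = 48.5 kcal/mol

eq. 1 reversed: +372.8 kcal/mol
eq. 2: not needed.
eq. 3 as written: +44.2 kcal/mol
eq. 4 reversed: +59.3 kcal/mol
eq. 5 as written: -427.8 kcal/mol
ΔH° = (-1)·(-372.8) + (1)·(+44.2) + (-1)·(-59.3) + (1)·(-427.8) = 48.5 kcal/mol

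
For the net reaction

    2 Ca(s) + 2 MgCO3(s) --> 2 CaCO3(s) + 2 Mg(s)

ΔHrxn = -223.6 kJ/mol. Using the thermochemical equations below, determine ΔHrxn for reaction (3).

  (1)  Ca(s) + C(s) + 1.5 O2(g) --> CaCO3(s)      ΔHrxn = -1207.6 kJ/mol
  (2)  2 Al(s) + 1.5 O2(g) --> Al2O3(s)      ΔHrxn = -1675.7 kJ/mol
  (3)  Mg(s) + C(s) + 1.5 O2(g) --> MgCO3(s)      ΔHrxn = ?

(1) × 2: (2)·(-1207.6) = -2415.2 kJ/mol
(2): not needed.
(3) reversed and × 2: contributes −2·x
-223.6 = (-2415.2) − 2·x
x = (-223.6 − (-2415.2)) / (-2) = -1095.8 kJ/mol

ΔHrxn = -1095.8 kJ/mol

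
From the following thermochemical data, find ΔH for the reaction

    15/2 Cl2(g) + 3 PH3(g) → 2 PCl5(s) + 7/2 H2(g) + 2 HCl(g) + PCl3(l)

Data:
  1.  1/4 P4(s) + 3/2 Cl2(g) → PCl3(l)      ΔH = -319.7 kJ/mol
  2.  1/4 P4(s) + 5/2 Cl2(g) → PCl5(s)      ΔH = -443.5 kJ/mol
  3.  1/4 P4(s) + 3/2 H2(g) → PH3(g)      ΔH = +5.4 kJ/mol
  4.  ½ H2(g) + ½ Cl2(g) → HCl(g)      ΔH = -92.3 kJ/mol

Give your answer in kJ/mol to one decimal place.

eq. 1 as written (PCl3(l) already on the product side): -319.7 kJ/mol
eq. 2 × 2 (×2 to match 2 PCl5(s) in the target): (2)·(-443.5) = -887.0 kJ/mol
eq. 3 reversed and × 3 (PH3(g) must end up as a reactant; ×3 to match 3 PH3(g) in the target): (-3)·(+5.4) = -16.2 kJ/mol
eq. 4 × 2 (scale by 2 for the 2 HCl(g)): (2)·(-92.3) = -184.6 kJ/mol
By Hess's law, ΔH = (-319.7) + (-887.0) + (-16.2) + (-184.6) = -1407.5 kJ/mol

ΔH = -1407.5 kJ/mol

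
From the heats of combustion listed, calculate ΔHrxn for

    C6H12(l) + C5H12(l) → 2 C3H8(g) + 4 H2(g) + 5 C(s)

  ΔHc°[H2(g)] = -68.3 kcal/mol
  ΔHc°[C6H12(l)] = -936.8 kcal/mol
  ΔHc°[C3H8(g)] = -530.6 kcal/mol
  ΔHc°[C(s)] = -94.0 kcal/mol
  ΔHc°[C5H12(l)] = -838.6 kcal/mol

With combustion enthalpies, reactants minus products:
= [1·(-936.8) + 1·(-838.6)] − [2·(-530.6) + 4·(-68.3) + 5·(-94.0)]
= 29.0 kcal/mol

ΔHrxn = 29.0 kcal/mol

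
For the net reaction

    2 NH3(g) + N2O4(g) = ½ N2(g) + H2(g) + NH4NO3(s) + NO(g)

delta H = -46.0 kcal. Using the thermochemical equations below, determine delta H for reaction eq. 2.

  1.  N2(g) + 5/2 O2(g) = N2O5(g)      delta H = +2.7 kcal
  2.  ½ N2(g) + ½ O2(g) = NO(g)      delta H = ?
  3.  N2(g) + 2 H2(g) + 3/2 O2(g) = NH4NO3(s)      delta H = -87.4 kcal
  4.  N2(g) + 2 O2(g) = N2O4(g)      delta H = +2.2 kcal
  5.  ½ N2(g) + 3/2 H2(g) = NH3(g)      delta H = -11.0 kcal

eq. 1: not needed (N2O5(g) appears nowhere else).
eq. 2 as written (NO(g) already on the product side): contributes x
eq. 3 as written (NH4NO3(s) already on the product side): -87.4 kcal
eq. 4 reversed (N2O4(g) must end up as a reactant): -2.2 kcal
eq. 5 reversed and × 2 (NH3(g) must end up as a reactant; scale by 2 for the 2 NH3(g)): (-2)·(-11.0) = +22.0 kcal
-46.0 = (-87.4) + (-2.2) + (+22.0) + x
x = (-46.0 − (-67.6)) / (1) = 21.6 kcal

delta H = 21.6 kcal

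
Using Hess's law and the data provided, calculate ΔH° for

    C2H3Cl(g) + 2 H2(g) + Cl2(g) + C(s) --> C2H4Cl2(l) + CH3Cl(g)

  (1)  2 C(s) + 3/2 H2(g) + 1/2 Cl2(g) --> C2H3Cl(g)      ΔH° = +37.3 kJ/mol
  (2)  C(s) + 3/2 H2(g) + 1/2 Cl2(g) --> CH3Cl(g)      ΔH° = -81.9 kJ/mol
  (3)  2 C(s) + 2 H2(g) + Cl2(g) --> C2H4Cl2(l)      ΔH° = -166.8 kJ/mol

(1) reversed (C2H3Cl(g) must end up as a reactant): -37.3 kJ/mol
(2) as written (CH3Cl(g) already on the product side): -81.9 kJ/mol
(3) as written (C2H4Cl2(l) already on the product side): -166.8 kJ/mol
ΔH° = (-37.3) + (-81.9) + (-166.8) = -286.0 kJ/mol

ΔH° = -286.0 kJ/mol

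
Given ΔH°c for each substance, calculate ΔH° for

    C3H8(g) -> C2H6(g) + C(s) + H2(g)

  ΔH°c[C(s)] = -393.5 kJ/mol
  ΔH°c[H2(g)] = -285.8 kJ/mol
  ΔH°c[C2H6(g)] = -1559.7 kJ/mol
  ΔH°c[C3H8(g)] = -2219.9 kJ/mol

With combustion enthalpies, reactants minus products:
= [1·(-2219.9)] − [1·(-1559.7) + 1·(-393.5) + 1·(-285.8)]
= 19.1 kJ/mol

ΔH° = 19.1 kJ/mol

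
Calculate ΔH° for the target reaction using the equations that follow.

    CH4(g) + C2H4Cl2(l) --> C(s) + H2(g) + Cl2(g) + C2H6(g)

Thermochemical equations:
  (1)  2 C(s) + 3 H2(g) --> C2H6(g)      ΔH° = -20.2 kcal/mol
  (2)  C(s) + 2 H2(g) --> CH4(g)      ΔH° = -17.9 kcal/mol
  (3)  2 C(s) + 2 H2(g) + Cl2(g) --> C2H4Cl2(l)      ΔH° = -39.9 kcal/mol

ΔH° = 37.6 kcal/mol

(1) as written (C2H6(g) already on the product side): -20.2 kcal/mol
(2) reversed (CH4(g) must end up as a reactant): +17.9 kcal/mol
(3) reversed (C2H4Cl2(l) must end up as a reactant): +39.9 kcal/mol
ΔH° = (1)·(-20.2) + (-1)·(-17.9) + (-1)·(-39.9) = 37.6 kcal/mol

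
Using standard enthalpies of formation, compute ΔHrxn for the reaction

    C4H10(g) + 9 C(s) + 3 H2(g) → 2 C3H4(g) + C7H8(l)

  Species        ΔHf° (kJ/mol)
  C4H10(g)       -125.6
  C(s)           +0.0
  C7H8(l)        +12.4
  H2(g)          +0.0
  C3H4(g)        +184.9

ΔHrxn = 507.8 kJ/mol

Products: 2·(+184.9) + 1·(+12.4) = +382.2
Reactants: 1·(-125.6) + 9·(+0.0) + 3·(+0.0) = -125.6
ΔHrxn = (+382.2) − (-125.6) = 507.8 kJ/mol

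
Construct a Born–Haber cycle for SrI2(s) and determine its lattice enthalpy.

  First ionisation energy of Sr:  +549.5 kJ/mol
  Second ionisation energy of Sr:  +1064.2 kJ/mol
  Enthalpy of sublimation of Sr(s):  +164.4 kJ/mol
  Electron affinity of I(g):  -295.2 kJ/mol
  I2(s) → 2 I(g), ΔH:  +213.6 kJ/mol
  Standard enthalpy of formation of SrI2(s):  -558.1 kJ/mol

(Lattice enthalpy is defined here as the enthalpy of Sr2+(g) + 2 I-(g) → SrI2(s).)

ΔHf° = 1·ΔHsub + 1·(ΣIE) + 1·D(I2) + 2·EA + U
-558.1 = 1·(+164.4) + 1·(+1613.7) + 1·(+213.6) + 2·(-295.2) + U
U = -558.1 − (+1401.3) = -1959.4 kJ/mol

U = -1959.4 kJ/mol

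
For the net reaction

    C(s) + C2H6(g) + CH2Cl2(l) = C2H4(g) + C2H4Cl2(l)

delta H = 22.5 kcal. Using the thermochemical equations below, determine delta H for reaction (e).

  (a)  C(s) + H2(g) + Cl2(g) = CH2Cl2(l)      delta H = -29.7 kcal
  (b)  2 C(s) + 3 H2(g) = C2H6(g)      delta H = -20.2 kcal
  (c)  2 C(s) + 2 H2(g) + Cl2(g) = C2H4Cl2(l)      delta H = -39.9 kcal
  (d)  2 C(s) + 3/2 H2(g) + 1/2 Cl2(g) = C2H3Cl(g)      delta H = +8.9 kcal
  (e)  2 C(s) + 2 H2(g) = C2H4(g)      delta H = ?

(a) reversed (CH2Cl2(l) must end up as a reactant): +29.7 kcal
(b) reversed (C2H6(g) must end up as a reactant): +20.2 kcal
(c) as written (C2H4Cl2(l) already on the product side): -39.9 kcal
(d): not needed (C2H3Cl(g) appears nowhere else).
(e) as written (C2H4(g) already on the product side): contributes x
+22.5 = (+29.7) + (+20.2) + (-39.9) + x
x = (+22.5 − (+10.0)) / (1) = 12.5 kcal

delta H = 12.5 kcal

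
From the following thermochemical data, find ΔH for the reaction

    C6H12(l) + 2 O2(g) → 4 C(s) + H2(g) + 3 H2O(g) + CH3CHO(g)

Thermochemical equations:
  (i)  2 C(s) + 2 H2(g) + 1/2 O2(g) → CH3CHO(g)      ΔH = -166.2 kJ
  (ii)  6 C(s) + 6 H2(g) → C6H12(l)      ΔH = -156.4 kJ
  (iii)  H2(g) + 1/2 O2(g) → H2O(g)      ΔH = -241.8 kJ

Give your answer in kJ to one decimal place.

ΔH = -735.2 kJ

(i) as written (CH3CHO(g) already on the product side): -166.2 kJ
(ii) reversed (C6H12(l) must end up as a reactant): +156.4 kJ
(iii) × 3 (×3 to match 3 H2O(g) in the target): (3)·(-241.8) = -725.4 kJ
ΔH = (1)·(-166.2) + (-1)·(-156.4) + (3)·(-241.8) = -735.2 kJ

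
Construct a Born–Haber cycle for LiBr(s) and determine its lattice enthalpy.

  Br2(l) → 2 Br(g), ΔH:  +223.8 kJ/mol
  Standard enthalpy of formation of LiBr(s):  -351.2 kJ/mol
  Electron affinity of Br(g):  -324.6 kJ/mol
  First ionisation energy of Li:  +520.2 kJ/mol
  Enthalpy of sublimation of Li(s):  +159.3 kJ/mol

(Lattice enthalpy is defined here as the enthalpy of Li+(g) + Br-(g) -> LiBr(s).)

ΔHf° = 1·ΔHsub + 1·(ΣIE) + 1/2·D(Br2) + 1·EA + U
-351.2 = 1·(+159.3) + 1·(+520.2) + 1/2·(+223.8) + 1·(-324.6) + U
U = -351.2 − (+466.8) = -818.0 kJ/mol

U = -818.0 kJ/mol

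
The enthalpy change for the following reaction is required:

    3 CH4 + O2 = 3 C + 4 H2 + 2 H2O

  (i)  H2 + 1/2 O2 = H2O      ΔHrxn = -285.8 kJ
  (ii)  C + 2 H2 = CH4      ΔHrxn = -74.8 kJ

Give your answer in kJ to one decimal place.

ΔHrxn = -347.2 kJ

(i) × 2 (×2 to match 2 H2O in the target): (2)·(-285.8) = -571.6 kJ
(ii) reversed and × 3 (CH4 must end up as a reactant; scale by 3 for the 3 CH4): (-3)·(-74.8) = +224.4 kJ
Combining the equations, ΔHrxn = (-571.6) + (+224.4) = -347.2 kJ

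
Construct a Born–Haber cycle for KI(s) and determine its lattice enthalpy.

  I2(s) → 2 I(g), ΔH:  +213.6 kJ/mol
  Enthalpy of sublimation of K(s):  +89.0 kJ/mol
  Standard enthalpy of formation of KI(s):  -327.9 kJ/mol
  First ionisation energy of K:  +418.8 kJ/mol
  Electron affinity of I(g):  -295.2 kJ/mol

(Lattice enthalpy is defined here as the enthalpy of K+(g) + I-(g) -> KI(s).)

U = -647.3 kJ/mol

ΔHf° = 1·ΔHsub + 1·(ΣIE) + 1/2·D(I2) + 1·EA + U
-327.9 = 1·(+89.0) + 1·(+418.8) + 1/2·(+213.6) + 1·(-295.2) + U
U = -327.9 − (+319.4) = -647.3 kJ/mol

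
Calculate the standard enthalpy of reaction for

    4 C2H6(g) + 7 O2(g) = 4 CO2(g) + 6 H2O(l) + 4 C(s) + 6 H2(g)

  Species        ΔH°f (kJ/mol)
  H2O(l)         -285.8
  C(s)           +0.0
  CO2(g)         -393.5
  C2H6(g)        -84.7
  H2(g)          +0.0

ΔH° = -2950.0 kJ/mol

Products: 4·(-393.5) + 6·(-285.8) + 4·(+0.0) + 6·(+0.0) = -3288.8
Reactants: 4·(-84.7) + 7·(+0.0) = -338.8
ΔH° = (-3288.8) − (-338.8) = -2950.0 kJ/mol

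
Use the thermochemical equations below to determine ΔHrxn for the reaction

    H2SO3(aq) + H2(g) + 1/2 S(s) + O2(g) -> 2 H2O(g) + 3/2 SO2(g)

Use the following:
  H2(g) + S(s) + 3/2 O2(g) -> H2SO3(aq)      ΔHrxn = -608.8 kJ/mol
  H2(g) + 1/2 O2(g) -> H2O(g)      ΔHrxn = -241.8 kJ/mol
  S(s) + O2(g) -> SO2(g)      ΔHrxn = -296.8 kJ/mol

ΔHrxn = -320.0 kJ/mol

equation 1 reversed (reverse to put H2SO3(aq) on the reactant side): +608.8 kJ/mol
equation 2 × 2 (scale by 2 for the 2 H2O(g)): (2)·(-241.8) = -483.6 kJ/mol
equation 3 × 3/2 (×3/2 to match 3/2 SO2(g) in the target): (3/2)·(-296.8) = -445.2 kJ/mol
Combining the equations, ΔHrxn = (+608.8) + (-483.6) + (-445.2) = -320.0 kJ/mol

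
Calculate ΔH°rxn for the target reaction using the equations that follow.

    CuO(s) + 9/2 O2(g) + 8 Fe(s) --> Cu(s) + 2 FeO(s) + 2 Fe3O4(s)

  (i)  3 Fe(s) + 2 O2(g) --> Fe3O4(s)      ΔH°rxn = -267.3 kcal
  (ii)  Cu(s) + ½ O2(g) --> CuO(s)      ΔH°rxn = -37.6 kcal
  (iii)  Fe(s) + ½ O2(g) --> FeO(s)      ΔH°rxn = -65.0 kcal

(i) × 2: (2)·(-267.3) = -534.6 kcal
(ii) reversed: +37.6 kcal
(iii) × 2: (2)·(-65.0) = -130.0 kcal
ΔH°rxn = (2)·(-267.3) + (-1)·(-37.6) + (2)·(-65.0) = -627.0 kcal

ΔH°rxn = -627.0 kcal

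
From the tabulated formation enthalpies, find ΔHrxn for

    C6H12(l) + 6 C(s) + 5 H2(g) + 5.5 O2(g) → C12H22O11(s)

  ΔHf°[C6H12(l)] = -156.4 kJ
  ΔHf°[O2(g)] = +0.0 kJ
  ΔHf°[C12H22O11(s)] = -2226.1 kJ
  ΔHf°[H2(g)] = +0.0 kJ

Products: 1·(-2226.1) = -2226.1
Reactants: 1·(-156.4) + 6·(+0.0) + 5·(+0.0) + 11/2·(+0.0) = -156.4
ΔHrxn = (-2226.1) − (-156.4) = -2069.7 kJ

ΔHrxn = -2069.7 kJ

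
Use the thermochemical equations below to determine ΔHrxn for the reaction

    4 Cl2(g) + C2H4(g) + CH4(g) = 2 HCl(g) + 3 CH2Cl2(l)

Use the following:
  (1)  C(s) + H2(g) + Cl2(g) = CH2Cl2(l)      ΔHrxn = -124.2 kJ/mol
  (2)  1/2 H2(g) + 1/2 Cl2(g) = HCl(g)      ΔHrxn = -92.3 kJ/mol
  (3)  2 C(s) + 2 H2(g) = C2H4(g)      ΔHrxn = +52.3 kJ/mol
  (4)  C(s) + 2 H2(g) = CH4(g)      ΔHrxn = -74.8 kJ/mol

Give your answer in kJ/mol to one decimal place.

(1) × 3: (3)·(-124.2) = -372.6 kJ/mol
(2) × 2: (2)·(-92.3) = -184.6 kJ/mol
(3) reversed: -52.3 kJ/mol
(4) reversed: +74.8 kJ/mol
Combining the equations, ΔHrxn = (3)·(-124.2) + (2)·(-92.3) + (-1)·(+52.3) + (-1)·(-74.8) = -534.7 kJ/mol

ΔHrxn = -534.7 kJ/mol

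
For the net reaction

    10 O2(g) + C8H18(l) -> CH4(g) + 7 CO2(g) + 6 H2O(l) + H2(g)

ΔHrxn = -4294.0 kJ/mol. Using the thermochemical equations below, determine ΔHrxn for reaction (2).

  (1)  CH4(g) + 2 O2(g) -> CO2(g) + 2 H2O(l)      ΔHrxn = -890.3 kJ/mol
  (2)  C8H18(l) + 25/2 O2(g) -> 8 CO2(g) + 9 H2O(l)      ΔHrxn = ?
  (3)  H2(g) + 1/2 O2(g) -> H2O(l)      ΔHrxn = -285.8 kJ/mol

(1) reversed: +890.3 kJ/mol
(2) as written: contributes x
(3) reversed: +285.8 kJ/mol
-4294.0 = (+890.3) + (+285.8) + x
x = (-4294.0 − (+1176.1)) / (1) = -5470.1 kJ/mol

ΔHrxn = -5470.1 kJ/mol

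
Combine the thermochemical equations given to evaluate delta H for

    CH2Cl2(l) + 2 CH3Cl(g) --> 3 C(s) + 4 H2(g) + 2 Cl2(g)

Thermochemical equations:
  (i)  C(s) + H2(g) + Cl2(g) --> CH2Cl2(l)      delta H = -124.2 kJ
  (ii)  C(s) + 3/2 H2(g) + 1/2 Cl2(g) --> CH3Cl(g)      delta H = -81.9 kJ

(i) reversed: +124.2 kJ
(ii) reversed and × 2: (-2)·(-81.9) = +163.8 kJ
Combining the equations, delta H = (+124.2) + (+163.8) = 288.0 kJ

delta H = 288.0 kJ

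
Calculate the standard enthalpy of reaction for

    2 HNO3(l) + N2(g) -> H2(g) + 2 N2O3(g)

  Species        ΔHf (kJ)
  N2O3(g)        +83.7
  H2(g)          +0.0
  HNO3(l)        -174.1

ΔH_rxn = 515.6 kJ

ΔH°rxn = Σ nΔHf°(products) − Σ nΔHf°(reactants).
Products: 1·(+0.0) + 2·(+83.7) = +167.4
Reactants: 2·(-174.1) + 1·(+0.0) = -348.2
ΔH_rxn = (+167.4) − (-348.2) = 515.6 kJ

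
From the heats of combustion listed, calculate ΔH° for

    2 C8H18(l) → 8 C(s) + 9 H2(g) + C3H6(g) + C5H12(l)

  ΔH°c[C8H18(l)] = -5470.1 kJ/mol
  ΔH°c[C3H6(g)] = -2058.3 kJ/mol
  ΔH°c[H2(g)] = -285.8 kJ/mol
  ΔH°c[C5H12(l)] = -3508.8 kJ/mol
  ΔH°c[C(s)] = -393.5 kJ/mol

Using ΔH = Σ nΔHc°(reactants) − Σ nΔHc°(products):
= [2·(-5470.1)] − [8·(-393.5) + 9·(-285.8) + 1·(-2058.3) + 1·(-3508.8)]
= 347.1 kJ/mol

ΔH° = 347.1 kJ/mol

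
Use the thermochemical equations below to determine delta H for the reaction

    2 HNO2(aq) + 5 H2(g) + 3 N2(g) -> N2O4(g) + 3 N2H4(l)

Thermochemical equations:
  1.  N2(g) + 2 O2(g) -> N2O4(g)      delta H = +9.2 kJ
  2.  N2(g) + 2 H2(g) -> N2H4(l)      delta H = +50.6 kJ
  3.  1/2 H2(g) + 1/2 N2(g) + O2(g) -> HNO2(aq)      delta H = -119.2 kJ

delta H = 399.4 kJ

eq. 1 as written (N2O4(g) already on the product side): +9.2 kJ
eq. 2 × 3 (scale by 3 for the 3 N2H4(l)): (3)·(+50.6) = +151.8 kJ
eq. 3 reversed and × 2 (HNO2(aq) must end up as a reactant; scale by 2 for the 2 HNO2(aq)): (-2)·(-119.2) = +238.4 kJ
delta H = (1)·(+9.2) + (3)·(+50.6) + (-2)·(-119.2) = 399.4 kJ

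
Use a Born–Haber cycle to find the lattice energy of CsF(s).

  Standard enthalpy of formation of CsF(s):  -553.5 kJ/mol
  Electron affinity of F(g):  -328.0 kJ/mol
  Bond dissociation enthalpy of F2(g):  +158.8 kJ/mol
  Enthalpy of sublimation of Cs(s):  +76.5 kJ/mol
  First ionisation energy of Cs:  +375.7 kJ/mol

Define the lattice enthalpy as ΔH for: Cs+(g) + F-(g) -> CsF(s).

ΔHf° = 1·ΔHsub + 1·(ΣIE) + 1/2·D(F2) + 1·EA + U
-553.5 = 1·(+76.5) + 1·(+375.7) + 1/2·(+158.8) + 1·(-328.0) + U
U = -553.5 − (+203.6) = -757.1 kJ/mol

U = -757.1 kJ/mol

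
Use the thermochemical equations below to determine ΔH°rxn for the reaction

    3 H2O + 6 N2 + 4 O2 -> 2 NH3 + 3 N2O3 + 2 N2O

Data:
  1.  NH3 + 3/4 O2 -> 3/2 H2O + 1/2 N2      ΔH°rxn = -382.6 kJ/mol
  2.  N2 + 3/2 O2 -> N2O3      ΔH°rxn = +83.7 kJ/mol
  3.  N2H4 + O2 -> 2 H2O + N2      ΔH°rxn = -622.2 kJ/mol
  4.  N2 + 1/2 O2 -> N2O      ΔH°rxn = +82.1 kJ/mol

eq. 1 reversed and × 2 (NH3 must end up as a product; scale by 2 for the 2 NH3): (-2)·(-382.6) = +765.2 kJ/mol
eq. 2 × 3 (scale by 3 for the 3 N2O3): (3)·(+83.7) = +251.1 kJ/mol
eq. 3: not needed (N2H4 appears nowhere else).
eq. 4 × 2 (×2 to match 2 N2O in the target): (2)·(+82.1) = +164.2 kJ/mol
Summing the manipulated equations, ΔH°rxn = (-2)·(-382.6) + (3)·(+83.7) + (2)·(+82.1) = 1180.5 kJ/mol

ΔH°rxn = 1180.5 kJ/mol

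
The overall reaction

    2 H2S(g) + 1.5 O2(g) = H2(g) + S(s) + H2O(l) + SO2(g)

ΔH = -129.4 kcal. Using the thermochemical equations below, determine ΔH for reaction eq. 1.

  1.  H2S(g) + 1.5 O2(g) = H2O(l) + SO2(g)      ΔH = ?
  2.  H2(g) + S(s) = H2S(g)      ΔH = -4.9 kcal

eq. 1 as written (H2O(l) already on the product side): contributes x
eq. 2 reversed (reverse to put H2(g) on the product side): +4.9 kcal
-129.4 = (+4.9) + x
x = (-129.4 − (+4.9)) / (1) = -134.3 kcal

ΔH = -134.3 kcal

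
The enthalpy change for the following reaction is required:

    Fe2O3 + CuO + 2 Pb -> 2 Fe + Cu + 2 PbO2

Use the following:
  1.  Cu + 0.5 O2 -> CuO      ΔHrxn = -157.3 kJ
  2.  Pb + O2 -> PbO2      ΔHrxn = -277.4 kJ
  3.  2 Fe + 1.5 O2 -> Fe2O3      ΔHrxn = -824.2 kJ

eq. 1 reversed (reverse to put CuO on the reactant side): +157.3 kJ
eq. 2 × 2 (×2 to match 2 PbO2 in the target): (2)·(-277.4) = -554.8 kJ
eq. 3 reversed (Fe2O3 must end up as a reactant): +824.2 kJ
ΔHrxn = (-1)·(-157.3) + (2)·(-277.4) + (-1)·(-824.2) = 426.7 kJ

ΔHrxn = 426.7 kJ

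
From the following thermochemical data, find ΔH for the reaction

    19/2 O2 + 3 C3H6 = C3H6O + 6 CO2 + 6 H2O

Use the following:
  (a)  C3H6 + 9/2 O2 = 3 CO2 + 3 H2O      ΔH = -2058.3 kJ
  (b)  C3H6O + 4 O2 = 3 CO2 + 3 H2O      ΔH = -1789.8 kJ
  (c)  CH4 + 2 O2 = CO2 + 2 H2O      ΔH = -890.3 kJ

ΔH = -4385.1 kJ

(a) × 3: (3)·(-2058.3) = -6174.9 kJ
(b) reversed: +1789.8 kJ
(c): not needed.
By Hess's law, ΔH = (3)·(-2058.3) + (-1)·(-1789.8) = -4385.1 kJ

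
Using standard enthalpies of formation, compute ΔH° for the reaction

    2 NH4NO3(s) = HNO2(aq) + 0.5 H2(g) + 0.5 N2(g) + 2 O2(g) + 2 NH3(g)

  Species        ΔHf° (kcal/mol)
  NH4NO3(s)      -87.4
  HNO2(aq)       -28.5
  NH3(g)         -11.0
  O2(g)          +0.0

ΔH° = 124.3 kcal/mol

ΔH°rxn = Σ nΔHf°(products) − Σ nΔHf°(reactants).
Products: 1·(-28.5) + 1/2·(+0.0) + 1/2·(+0.0) + 2·(+0.0) + 2·(-11.0) = -50.5
Reactants: 2·(-87.4) = -174.8
ΔH° = (-50.5) − (-174.8) = 124.3 kcal/mol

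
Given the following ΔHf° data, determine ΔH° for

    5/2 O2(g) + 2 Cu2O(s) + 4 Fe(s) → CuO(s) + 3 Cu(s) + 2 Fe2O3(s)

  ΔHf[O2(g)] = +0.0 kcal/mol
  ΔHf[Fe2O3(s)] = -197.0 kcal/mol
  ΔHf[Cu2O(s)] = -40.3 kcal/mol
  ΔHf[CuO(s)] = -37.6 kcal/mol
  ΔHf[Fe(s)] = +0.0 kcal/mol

Products: 1·(-37.6) + 3·(+0.0) + 2·(-197.0) = -431.6
Reactants: 5/2·(+0.0) + 2·(-40.3) + 4·(+0.0) = -80.6
ΔH° = (-431.6) − (-80.6) = -351.0 kcal/mol

ΔH° = -351.0 kcal/mol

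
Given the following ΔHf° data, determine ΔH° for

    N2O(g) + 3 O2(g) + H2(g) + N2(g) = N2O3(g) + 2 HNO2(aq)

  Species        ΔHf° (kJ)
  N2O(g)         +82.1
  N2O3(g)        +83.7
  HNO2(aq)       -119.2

ΔH°rxn = Σ nΔHf°(products) − Σ nΔHf°(reactants).
Products: 1·(+83.7) + 2·(-119.2) = -154.7
Reactants: 1·(+82.1) + 3·(+0.0) + 1·(+0.0) + 1·(+0.0) = +82.1
ΔH° = (-154.7) − (+82.1) = -236.8 kJ

ΔH° = -236.8 kJ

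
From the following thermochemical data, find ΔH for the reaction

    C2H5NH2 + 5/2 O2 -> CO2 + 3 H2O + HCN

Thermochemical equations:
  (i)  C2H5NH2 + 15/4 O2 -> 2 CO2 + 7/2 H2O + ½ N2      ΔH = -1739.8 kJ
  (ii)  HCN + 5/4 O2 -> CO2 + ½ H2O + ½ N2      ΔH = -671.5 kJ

ΔH = -1068.3 kJ

(i) as written: -1739.8 kJ
(ii) reversed: +671.5 kJ
ΔH = (-1739.8) + (+671.5) = -1068.3 kJ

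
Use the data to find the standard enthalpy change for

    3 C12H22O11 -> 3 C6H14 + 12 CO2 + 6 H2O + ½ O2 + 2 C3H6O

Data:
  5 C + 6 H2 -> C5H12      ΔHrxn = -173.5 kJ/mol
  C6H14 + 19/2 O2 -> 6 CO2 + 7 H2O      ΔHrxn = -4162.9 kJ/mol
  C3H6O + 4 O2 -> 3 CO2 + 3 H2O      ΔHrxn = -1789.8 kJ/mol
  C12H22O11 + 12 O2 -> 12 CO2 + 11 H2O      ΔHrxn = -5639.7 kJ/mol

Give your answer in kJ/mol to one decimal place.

equation 1: not needed.
equation 2 reversed and × 3: (-3)·(-4162.9) = +12488.7 kJ/mol
equation 3 reversed and × 2: (-2)·(-1789.8) = +3579.6 kJ/mol
equation 4 × 3: (3)·(-5639.7) = -16919.1 kJ/mol
By Hess's law, ΔHrxn = (+12488.7) + (+3579.6) + (-16919.1) = -850.8 kJ/mol

ΔHrxn = -850.8 kJ/mol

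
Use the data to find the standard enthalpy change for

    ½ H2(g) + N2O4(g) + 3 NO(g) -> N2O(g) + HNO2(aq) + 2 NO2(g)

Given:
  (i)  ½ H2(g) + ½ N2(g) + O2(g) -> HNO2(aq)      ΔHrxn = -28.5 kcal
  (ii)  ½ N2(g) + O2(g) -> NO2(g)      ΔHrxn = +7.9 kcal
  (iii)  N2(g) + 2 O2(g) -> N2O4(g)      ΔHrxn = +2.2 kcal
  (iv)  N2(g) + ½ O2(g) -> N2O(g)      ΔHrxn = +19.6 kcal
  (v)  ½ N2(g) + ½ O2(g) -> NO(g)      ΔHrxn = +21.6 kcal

(i) as written (HNO2(aq) already on the product side): -28.5 kcal
(ii) × 2 (scale by 2 for the 2 NO2(g)): (2)·(+7.9) = +15.8 kcal
(iii) reversed (N2O4(g) must end up as a reactant): -2.2 kcal
(iv) as written (N2O(g) already on the product side): +19.6 kcal
(v) reversed and × 3 (reverse to put NO(g) on the reactant side; scale by 3 for the 3 NO(g)): (-3)·(+21.6) = -64.8 kcal
ΔHrxn = (1)·(-28.5) + (2)·(+7.9) + (-1)·(+2.2) + (1)·(+19.6) + (-3)·(+21.6) = -60.1 kcal

ΔHrxn = -60.1 kcal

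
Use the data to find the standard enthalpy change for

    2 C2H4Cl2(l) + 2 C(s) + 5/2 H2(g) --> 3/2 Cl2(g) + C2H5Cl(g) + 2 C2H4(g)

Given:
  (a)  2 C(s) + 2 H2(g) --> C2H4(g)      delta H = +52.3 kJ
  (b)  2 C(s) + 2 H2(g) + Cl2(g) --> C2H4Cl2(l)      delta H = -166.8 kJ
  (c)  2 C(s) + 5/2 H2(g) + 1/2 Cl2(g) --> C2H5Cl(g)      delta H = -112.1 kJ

delta H = 326.1 kJ

(a) × 2: (2)·(+52.3) = +104.6 kJ
(b) reversed and × 2: (-2)·(-166.8) = +333.6 kJ
(c) as written: -112.1 kJ
Combining the equations, delta H = (+104.6) + (+333.6) + (-112.1) = 326.1 kJ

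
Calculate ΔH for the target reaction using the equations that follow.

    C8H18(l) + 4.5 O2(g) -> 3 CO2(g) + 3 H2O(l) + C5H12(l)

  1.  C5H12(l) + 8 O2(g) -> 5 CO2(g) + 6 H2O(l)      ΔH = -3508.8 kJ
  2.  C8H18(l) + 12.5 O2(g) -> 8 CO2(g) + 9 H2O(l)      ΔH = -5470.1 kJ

eq. 1 reversed (reverse to put C5H12(l) on the product side): +3508.8 kJ
eq. 2 as written (C8H18(l) already on the reactant side): -5470.1 kJ
Since enthalpy is a state function, ΔH = (+3508.8) + (-5470.1) = -1961.3 kJ

ΔH = -1961.3 kJ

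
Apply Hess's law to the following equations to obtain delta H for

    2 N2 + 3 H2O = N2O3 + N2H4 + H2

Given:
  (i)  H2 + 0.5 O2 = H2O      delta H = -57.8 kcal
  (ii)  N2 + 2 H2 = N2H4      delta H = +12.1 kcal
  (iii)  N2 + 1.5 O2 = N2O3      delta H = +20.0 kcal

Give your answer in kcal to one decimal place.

(i) reversed and × 3: (-3)·(-57.8) = +173.4 kcal
(ii) as written: +12.1 kcal
(iii) as written: +20.0 kcal
delta H = (-3)·(-57.8) + (1)·(+12.1) + (1)·(+20.0) = 205.5 kcal

delta H = 205.5 kcal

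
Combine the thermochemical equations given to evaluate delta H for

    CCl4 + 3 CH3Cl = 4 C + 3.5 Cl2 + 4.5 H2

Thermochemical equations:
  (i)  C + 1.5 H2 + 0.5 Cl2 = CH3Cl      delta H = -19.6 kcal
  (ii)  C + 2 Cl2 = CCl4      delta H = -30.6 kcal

delta H = 89.4 kcal

(i) reversed and × 3: (-3)·(-19.6) = +58.8 kcal
(ii) reversed: +30.6 kcal
Since enthalpy is a state function, delta H = (+58.8) + (+30.6) = 89.4 kcal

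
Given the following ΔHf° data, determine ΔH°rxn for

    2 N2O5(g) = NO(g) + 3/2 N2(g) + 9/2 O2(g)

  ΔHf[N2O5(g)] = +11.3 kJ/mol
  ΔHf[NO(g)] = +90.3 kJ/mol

Products: 1·(+90.3) + 3/2·(+0.0) + 9/2·(+0.0) = +90.3
Reactants: 2·(+11.3) = +22.6
ΔH°rxn = (+90.3) − (+22.6) = 67.7 kJ/mol

ΔH°rxn = 67.7 kJ/mol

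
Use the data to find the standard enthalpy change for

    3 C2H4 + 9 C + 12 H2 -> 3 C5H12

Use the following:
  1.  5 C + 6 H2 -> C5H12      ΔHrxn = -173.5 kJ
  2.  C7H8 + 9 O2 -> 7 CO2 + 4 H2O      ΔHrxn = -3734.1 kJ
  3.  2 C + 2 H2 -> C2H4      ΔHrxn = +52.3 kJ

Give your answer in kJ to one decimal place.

eq. 1 × 3 (×3 to match 3 C5H12 in the target): (3)·(-173.5) = -520.5 kJ
eq. 2: not needed (CO2 appears nowhere else).
eq. 3 reversed and × 3 (reverse to put C2H4 on the reactant side; ×3 to match 3 C2H4 in the target): (-3)·(+52.3) = -156.9 kJ
Since enthalpy is a state function, ΔHrxn = (-520.5) + (-156.9) = -677.4 kJ

ΔHrxn = -677.4 kJ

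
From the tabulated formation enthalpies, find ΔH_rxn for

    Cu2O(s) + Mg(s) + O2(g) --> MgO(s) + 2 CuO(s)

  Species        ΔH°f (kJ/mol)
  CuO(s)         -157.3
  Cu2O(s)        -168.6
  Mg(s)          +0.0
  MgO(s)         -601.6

Products: 1·(-601.6) + 2·(-157.3) = -916.2
Reactants: 1·(-168.6) + 1·(+0.0) + 1·(+0.0) = -168.6
ΔH_rxn = (-916.2) − (-168.6) = -747.6 kJ/mol

ΔH_rxn = -747.6 kJ/mol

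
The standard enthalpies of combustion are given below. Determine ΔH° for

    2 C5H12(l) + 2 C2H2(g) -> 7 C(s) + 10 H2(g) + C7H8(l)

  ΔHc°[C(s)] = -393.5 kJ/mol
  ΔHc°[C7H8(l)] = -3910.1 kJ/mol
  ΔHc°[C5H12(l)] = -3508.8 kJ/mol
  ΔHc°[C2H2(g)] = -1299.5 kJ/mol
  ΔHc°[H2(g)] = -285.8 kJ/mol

Using ΔH = Σ nΔHc°(reactants) − Σ nΔHc°(products):
= [2·(-3508.8) + 2·(-1299.5)] − [7·(-393.5) + 10·(-285.8) + 1·(-3910.1)]
= -94.0 kJ/mol

ΔH° = -94.0 kJ/mol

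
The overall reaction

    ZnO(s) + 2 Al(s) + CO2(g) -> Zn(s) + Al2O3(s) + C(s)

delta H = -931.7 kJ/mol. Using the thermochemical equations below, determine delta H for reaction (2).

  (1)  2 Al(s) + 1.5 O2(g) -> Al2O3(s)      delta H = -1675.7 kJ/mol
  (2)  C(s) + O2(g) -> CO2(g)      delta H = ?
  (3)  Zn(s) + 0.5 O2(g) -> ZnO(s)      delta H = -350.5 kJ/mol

delta H = -393.5 kJ/mol

(1) as written (Al2O3(s) already on the product side): -1675.7 kJ/mol
(2) reversed (CO2(g) must end up as a reactant): contributes −x
(3) reversed (ZnO(s) must end up as a reactant): +350.5 kJ/mol
-931.7 = (-1675.7) + (+350.5) − x
x = (-931.7 − (-1325.2)) / (-1) = -393.5 kJ/mol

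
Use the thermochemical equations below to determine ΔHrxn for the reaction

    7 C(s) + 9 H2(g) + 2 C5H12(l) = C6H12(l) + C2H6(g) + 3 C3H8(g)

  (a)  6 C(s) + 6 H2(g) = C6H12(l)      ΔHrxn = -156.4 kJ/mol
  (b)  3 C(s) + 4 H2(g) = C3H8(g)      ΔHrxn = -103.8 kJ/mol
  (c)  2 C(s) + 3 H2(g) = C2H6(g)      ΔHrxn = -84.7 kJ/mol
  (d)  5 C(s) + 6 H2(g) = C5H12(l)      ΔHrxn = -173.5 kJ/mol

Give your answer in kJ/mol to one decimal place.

ΔHrxn = -205.5 kJ/mol

(a) as written (C6H12(l) already on the product side): -156.4 kJ/mol
(b) × 3 (scale by 3 for the 3 C3H8(g)): (3)·(-103.8) = -311.4 kJ/mol
(c) as written (C2H6(g) already on the product side): -84.7 kJ/mol
(d) reversed and × 2 (reverse to put C5H12(l) on the reactant side; scale by 2 for the 2 C5H12(l)): (-2)·(-173.5) = +347.0 kJ/mol
ΔHrxn = (1)·(-156.4) + (3)·(-103.8) + (1)·(-84.7) + (-2)·(-173.5) = -205.5 kJ/mol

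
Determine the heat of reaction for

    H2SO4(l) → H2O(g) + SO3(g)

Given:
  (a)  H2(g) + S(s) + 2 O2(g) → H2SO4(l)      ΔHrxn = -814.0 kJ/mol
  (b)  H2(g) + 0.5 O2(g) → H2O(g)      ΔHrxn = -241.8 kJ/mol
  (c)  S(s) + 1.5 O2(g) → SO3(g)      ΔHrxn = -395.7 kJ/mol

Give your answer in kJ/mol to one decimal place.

ΔHrxn = 176.5 kJ/mol

(a) reversed: +814.0 kJ/mol
(b) as written: -241.8 kJ/mol
(c) as written: -395.7 kJ/mol
Since enthalpy is a state function, ΔHrxn = (+814.0) + (-241.8) + (-395.7) = 176.5 kJ/mol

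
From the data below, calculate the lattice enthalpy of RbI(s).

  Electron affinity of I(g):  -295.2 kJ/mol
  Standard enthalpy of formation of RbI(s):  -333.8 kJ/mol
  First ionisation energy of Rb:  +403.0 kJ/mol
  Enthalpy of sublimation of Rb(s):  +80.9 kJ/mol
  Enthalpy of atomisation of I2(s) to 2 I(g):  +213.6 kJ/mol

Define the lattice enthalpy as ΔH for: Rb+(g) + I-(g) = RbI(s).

ΔHf° = 1·ΔHsub + 1·(ΣIE) + 1/2·D(I2) + 1·EA + U
-333.8 = 1·(+80.9) + 1·(+403.0) + 1/2·(+213.6) + 1·(-295.2) + U
U = -333.8 − (+295.5) = -629.3 kJ/mol

U = -629.3 kJ/mol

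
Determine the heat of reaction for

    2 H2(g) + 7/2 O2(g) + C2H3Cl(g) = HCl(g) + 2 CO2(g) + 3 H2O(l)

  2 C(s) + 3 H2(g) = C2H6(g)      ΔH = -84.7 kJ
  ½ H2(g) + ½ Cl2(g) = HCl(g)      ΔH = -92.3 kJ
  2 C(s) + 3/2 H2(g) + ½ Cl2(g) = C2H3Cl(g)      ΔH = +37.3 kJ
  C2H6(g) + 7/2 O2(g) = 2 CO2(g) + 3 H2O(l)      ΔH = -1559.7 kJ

equation 1 as written: -84.7 kJ
equation 2 as written (HCl(g) already on the product side): -92.3 kJ
equation 3 reversed (C2H3Cl(g) must end up as a reactant): -37.3 kJ
equation 4 as written (CO2(g) already on the product side): -1559.7 kJ
ΔH = (1)·(-84.7) + (1)·(-92.3) + (-1)·(+37.3) + (1)·(-1559.7) = -1774.0 kJ

ΔH = -1774.0 kJ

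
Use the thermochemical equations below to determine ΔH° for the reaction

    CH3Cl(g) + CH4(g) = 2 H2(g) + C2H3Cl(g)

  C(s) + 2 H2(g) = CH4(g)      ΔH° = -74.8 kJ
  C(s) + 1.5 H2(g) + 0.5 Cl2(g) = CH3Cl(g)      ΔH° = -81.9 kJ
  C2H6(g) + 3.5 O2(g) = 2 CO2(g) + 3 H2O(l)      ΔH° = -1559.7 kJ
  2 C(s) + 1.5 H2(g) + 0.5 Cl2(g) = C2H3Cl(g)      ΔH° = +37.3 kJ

equation 1 reversed (reverse to put CH4(g) on the reactant side): +74.8 kJ
equation 2 reversed (reverse to put CH3Cl(g) on the reactant side): +81.9 kJ
equation 3: not needed (H2O(l) appears nowhere else).
equation 4 as written (C2H3Cl(g) already on the product side): +37.3 kJ
ΔH° = (+74.8) + (+81.9) + (+37.3) = 194.0 kJ

ΔH° = 194.0 kJ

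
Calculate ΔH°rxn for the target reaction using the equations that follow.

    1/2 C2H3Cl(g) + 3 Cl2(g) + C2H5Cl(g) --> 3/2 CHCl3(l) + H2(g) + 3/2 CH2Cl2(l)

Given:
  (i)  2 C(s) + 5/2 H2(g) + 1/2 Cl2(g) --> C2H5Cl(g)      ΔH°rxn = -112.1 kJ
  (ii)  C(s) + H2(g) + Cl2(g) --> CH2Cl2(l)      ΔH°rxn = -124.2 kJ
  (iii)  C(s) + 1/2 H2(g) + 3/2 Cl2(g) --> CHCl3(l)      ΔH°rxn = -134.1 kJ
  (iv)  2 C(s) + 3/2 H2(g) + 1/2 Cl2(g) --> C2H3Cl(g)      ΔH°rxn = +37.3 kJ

(i) reversed (reverse to put C2H5Cl(g) on the reactant side): +112.1 kJ
(ii) × 3/2 (scale by 3/2 for the 3/2 CH2Cl2(l)): (3/2)·(-124.2) = -186.3 kJ
(iii) × 3/2 (×3/2 to match 3/2 CHCl3(l) in the target): (3/2)·(-134.1) = -201.15 kJ
(iv) reversed and × 1/2 (reverse to put C2H3Cl(g) on the reactant side; ×1/2 to match 1/2 C2H3Cl(g) in the target): (-1/2)·(+37.3) = -18.65 kJ
ΔH°rxn = (+112.1) + (-186.3) + (-201.15) + (-18.65) = -294.0 kJ

ΔH°rxn = -294.0 kJ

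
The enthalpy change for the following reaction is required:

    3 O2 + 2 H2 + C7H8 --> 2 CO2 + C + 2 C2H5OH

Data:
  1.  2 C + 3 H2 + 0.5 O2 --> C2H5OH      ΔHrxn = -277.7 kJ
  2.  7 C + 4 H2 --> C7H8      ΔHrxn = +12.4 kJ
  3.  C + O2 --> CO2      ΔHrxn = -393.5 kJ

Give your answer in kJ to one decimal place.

eq. 1 × 2 (×2 to match 2 C2H5OH in the target): (2)·(-277.7) = -555.4 kJ
eq. 2 reversed (reverse to put C7H8 on the reactant side): -12.4 kJ
eq. 3 × 2 (scale by 2 for the 2 CO2): (2)·(-393.5) = -787.0 kJ
ΔHrxn = (2)·(-277.7) + (-1)·(+12.4) + (2)·(-393.5) = -1354.8 kJ

ΔHrxn = -1354.8 kJ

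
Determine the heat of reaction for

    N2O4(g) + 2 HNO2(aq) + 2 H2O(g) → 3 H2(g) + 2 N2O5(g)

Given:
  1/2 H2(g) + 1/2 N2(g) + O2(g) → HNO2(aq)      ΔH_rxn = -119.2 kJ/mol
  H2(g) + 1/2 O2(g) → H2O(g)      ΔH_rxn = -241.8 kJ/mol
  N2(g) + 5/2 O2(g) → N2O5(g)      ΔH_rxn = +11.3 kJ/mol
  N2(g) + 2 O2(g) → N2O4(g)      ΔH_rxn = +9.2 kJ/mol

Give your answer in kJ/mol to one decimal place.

equation 1 reversed and × 2 (HNO2(aq) must end up as a reactant; ×2 to match 2 HNO2(aq) in the target): (-2)·(-119.2) = +238.4 kJ/mol
equation 2 reversed and × 2 (H2O(g) must end up as a reactant; ×2 to match 2 H2O(g) in the target): (-2)·(-241.8) = +483.6 kJ/mol
equation 3 × 2 (×2 to match 2 N2O5(g) in the target): (2)·(+11.3) = +22.6 kJ/mol
equation 4 reversed (reverse to put N2O4(g) on the reactant side): -9.2 kJ/mol
Summing the manipulated equations, ΔH_rxn = (-2)·(-119.2) + (-2)·(-241.8) + (2)·(+11.3) + (-1)·(+9.2) = 735.4 kJ/mol

ΔH_rxn = 735.4 kJ/mol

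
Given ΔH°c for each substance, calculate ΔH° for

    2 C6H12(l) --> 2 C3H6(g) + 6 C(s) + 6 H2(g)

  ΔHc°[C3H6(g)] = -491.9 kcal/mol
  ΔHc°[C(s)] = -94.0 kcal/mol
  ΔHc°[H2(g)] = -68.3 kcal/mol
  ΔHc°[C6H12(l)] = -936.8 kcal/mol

ΔH° = 84.0 kcal/mol

Using ΔH = Σ nΔHc°(reactants) − Σ nΔHc°(products):
= [2·(-936.8)] − [2·(-491.9) + 6·(-94.0) + 6·(-68.3)]
= 84.0 kcal/mol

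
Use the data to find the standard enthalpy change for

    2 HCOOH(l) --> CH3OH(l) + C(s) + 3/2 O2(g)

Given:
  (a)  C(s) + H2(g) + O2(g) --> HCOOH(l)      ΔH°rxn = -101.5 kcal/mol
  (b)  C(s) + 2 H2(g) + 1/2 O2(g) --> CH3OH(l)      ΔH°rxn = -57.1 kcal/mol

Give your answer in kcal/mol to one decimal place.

(a) reversed and × 2: (-2)·(-101.5) = +203.0 kcal/mol
(b) as written: -57.1 kcal/mol
ΔH°rxn = (+203.0) + (-57.1) = 145.9 kcal/mol

ΔH°rxn = 145.9 kcal/mol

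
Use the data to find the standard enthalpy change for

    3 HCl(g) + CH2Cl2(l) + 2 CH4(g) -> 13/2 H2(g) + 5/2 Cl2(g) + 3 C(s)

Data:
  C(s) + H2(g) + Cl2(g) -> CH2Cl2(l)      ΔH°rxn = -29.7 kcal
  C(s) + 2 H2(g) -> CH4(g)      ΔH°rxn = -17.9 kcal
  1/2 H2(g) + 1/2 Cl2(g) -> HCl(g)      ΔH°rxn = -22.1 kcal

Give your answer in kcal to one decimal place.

equation 1 reversed: +29.7 kcal
equation 2 reversed and × 2: (-2)·(-17.9) = +35.8 kcal
equation 3 reversed and × 3: (-3)·(-22.1) = +66.3 kcal
By Hess's law, ΔH°rxn = (-1)·(-29.7) + (-2)·(-17.9) + (-3)·(-22.1) = 131.8 kcal

ΔH°rxn = 131.8 kcal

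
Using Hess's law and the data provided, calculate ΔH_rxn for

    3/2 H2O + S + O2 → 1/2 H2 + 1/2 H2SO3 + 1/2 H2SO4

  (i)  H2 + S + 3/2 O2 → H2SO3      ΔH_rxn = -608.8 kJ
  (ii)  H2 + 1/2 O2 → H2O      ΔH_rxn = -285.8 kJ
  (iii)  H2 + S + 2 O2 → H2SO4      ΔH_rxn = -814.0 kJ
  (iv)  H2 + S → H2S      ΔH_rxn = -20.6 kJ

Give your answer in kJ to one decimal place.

ΔH_rxn = -282.7 kJ

(i) × 1/2: (1/2)·(-608.8) = -304.4 kJ
(ii) reversed and × 3/2: (-3/2)·(-285.8) = +428.7 kJ
(iii) × 1/2: (1/2)·(-814.0) = -407.0 kJ
(iv): not needed.
ΔH_rxn = (-304.4) + (+428.7) + (-407.0) = -282.7 kJ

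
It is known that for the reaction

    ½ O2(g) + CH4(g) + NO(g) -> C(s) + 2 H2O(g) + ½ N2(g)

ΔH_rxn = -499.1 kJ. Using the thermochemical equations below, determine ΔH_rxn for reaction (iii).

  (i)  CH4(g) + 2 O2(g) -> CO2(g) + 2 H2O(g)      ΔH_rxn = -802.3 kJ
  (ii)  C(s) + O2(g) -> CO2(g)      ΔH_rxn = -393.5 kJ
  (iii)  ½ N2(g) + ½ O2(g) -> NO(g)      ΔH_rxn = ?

(i) as written: -802.3 kJ
(ii) reversed: +393.5 kJ
(iii) reversed: contributes −x
-499.1 = (-802.3) + (+393.5) − x
x = (-499.1 − (-408.8)) / (-1) = 90.3 kJ

ΔH_rxn = 90.3 kJ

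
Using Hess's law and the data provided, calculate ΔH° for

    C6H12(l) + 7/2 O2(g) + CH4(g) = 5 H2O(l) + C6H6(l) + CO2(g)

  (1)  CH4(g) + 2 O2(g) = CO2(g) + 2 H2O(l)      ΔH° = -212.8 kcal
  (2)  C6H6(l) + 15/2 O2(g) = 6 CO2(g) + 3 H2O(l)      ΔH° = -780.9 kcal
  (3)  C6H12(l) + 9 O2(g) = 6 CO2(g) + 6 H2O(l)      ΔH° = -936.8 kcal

(1) as written: -212.8 kcal
(2) reversed: +780.9 kcal
(3) as written: -936.8 kcal
By Hess's law, ΔH° = (-212.8) + (+780.9) + (-936.8) = -368.7 kcal

ΔH° = -368.7 kcal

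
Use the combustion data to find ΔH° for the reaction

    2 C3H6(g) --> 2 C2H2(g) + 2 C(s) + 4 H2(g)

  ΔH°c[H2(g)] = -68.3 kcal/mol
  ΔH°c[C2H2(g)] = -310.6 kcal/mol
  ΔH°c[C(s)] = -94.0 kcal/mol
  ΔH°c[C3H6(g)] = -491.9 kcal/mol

ΔH° = 98.6 kcal/mol

Using ΔH = Σ nΔHc°(reactants) − Σ nΔHc°(products):
= [2·(-491.9)] − [2·(-310.6) + 2·(-94.0) + 4·(-68.3)]
= 98.6 kcal/mol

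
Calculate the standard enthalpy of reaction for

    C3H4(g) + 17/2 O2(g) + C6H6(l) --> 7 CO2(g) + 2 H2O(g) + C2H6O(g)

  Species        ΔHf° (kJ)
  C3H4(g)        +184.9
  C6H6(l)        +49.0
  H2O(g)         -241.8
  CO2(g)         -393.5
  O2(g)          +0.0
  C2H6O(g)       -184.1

ΔHrxn = -3656.1 kJ

Products: 7·(-393.5) + 2·(-241.8) + 1·(-184.1) = -3422.2
Reactants: 1·(+184.9) + 17/2·(+0.0) + 1·(+49.0) = +233.9
ΔHrxn = (-3422.2) − (+233.9) = -3656.1 kJ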